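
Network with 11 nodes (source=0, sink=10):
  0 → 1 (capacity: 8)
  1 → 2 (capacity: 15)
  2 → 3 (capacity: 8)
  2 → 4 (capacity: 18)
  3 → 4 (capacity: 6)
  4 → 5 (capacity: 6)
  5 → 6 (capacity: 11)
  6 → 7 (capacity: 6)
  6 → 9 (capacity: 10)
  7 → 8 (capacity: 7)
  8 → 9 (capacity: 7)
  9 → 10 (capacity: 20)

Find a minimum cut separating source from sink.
Min cut value = 6, edges: (4,5)

Min cut value: 6
Partition: S = [0, 1, 2, 3, 4], T = [5, 6, 7, 8, 9, 10]
Cut edges: (4,5)

By max-flow min-cut theorem, max flow = min cut = 6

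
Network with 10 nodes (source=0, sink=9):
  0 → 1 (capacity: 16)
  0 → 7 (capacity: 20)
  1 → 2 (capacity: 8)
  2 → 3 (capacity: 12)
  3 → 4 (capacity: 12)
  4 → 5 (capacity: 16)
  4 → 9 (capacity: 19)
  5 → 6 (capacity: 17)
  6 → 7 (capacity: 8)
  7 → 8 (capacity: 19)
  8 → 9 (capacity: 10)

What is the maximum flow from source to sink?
Maximum flow = 18

Max flow: 18

Flow assignment:
  0 → 1: 8/16
  0 → 7: 10/20
  1 → 2: 8/8
  2 → 3: 8/12
  3 → 4: 8/12
  4 → 9: 8/19
  7 → 8: 10/19
  8 → 9: 10/10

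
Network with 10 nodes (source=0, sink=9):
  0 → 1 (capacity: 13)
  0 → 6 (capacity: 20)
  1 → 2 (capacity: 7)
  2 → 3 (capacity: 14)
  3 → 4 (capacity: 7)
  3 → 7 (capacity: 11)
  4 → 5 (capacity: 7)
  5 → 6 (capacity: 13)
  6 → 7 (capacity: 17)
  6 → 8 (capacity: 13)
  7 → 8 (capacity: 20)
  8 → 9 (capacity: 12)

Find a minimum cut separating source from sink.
Min cut value = 12, edges: (8,9)

Min cut value: 12
Partition: S = [0, 1, 2, 3, 4, 5, 6, 7, 8], T = [9]
Cut edges: (8,9)

By max-flow min-cut theorem, max flow = min cut = 12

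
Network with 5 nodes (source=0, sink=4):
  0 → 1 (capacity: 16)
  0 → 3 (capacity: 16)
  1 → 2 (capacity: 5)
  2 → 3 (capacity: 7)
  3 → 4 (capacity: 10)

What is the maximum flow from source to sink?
Maximum flow = 10

Max flow: 10

Flow assignment:
  0 → 1: 5/16
  0 → 3: 5/16
  1 → 2: 5/5
  2 → 3: 5/7
  3 → 4: 10/10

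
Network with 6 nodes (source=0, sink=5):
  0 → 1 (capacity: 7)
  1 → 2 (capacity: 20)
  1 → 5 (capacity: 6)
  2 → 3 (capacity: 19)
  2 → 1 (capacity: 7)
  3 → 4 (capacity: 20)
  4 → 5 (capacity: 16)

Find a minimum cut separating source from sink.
Min cut value = 7, edges: (0,1)

Min cut value: 7
Partition: S = [0], T = [1, 2, 3, 4, 5]
Cut edges: (0,1)

By max-flow min-cut theorem, max flow = min cut = 7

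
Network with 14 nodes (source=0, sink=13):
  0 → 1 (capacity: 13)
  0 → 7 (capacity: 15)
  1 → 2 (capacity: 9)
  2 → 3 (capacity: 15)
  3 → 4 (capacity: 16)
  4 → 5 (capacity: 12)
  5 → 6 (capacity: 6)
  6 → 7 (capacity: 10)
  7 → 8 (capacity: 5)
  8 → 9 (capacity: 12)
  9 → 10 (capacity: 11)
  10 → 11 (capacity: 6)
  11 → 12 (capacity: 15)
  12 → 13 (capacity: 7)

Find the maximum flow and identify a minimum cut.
Max flow = 5, Min cut edges: (7,8)

Maximum flow: 5
Minimum cut: (7,8)
Partition: S = [0, 1, 2, 3, 4, 5, 6, 7], T = [8, 9, 10, 11, 12, 13]

Max-flow min-cut theorem verified: both equal 5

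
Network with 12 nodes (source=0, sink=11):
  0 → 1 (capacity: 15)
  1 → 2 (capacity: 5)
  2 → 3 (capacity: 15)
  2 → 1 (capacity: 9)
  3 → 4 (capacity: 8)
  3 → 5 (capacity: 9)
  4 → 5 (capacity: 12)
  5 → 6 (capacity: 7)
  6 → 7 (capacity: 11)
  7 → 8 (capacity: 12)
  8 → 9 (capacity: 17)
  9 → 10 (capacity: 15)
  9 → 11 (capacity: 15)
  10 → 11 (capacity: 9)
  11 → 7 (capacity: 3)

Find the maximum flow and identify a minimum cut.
Max flow = 5, Min cut edges: (1,2)

Maximum flow: 5
Minimum cut: (1,2)
Partition: S = [0, 1], T = [2, 3, 4, 5, 6, 7, 8, 9, 10, 11]

Max-flow min-cut theorem verified: both equal 5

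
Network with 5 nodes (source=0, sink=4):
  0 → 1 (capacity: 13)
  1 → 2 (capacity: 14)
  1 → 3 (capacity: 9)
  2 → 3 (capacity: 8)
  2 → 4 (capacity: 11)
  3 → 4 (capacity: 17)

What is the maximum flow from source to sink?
Maximum flow = 13

Max flow: 13

Flow assignment:
  0 → 1: 13/13
  1 → 2: 13/14
  2 → 3: 2/8
  2 → 4: 11/11
  3 → 4: 2/17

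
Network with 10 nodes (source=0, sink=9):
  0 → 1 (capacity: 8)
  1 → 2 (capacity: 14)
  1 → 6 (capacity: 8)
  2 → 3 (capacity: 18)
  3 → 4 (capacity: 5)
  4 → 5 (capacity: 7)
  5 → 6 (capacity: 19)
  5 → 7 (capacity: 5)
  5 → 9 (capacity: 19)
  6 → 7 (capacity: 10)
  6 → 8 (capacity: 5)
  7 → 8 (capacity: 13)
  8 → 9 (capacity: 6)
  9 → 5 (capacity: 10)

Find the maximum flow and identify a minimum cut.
Max flow = 8, Min cut edges: (0,1)

Maximum flow: 8
Minimum cut: (0,1)
Partition: S = [0], T = [1, 2, 3, 4, 5, 6, 7, 8, 9]

Max-flow min-cut theorem verified: both equal 8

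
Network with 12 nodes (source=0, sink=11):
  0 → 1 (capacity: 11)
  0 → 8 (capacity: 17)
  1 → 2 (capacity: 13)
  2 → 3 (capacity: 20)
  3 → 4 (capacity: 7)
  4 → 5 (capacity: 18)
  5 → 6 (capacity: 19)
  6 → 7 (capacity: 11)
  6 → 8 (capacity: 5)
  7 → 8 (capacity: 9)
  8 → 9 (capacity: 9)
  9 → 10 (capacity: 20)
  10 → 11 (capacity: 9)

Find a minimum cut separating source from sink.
Min cut value = 9, edges: (10,11)

Min cut value: 9
Partition: S = [0, 1, 2, 3, 4, 5, 6, 7, 8, 9, 10], T = [11]
Cut edges: (10,11)

By max-flow min-cut theorem, max flow = min cut = 9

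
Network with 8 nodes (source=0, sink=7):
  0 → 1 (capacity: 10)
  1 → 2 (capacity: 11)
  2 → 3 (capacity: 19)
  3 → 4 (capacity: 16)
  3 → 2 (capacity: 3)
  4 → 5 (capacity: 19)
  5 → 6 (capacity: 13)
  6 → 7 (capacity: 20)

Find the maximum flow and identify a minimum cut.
Max flow = 10, Min cut edges: (0,1)

Maximum flow: 10
Minimum cut: (0,1)
Partition: S = [0], T = [1, 2, 3, 4, 5, 6, 7]

Max-flow min-cut theorem verified: both equal 10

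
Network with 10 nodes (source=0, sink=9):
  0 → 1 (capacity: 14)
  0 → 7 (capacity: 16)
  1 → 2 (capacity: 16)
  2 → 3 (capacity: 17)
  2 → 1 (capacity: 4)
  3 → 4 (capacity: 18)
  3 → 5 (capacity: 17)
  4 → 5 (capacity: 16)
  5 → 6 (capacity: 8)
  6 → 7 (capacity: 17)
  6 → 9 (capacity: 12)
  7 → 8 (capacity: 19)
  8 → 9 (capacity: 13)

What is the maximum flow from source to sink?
Maximum flow = 21

Max flow: 21

Flow assignment:
  0 → 1: 8/14
  0 → 7: 13/16
  1 → 2: 8/16
  2 → 3: 8/17
  3 → 5: 8/17
  5 → 6: 8/8
  6 → 9: 8/12
  7 → 8: 13/19
  8 → 9: 13/13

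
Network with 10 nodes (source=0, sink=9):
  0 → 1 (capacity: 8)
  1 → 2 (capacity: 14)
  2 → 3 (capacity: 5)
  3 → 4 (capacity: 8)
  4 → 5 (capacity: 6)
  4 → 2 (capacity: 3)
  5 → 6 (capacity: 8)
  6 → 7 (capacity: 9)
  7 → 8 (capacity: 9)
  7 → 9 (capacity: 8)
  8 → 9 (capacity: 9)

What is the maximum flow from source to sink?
Maximum flow = 5

Max flow: 5

Flow assignment:
  0 → 1: 5/8
  1 → 2: 5/14
  2 → 3: 5/5
  3 → 4: 5/8
  4 → 5: 5/6
  5 → 6: 5/8
  6 → 7: 5/9
  7 → 9: 5/8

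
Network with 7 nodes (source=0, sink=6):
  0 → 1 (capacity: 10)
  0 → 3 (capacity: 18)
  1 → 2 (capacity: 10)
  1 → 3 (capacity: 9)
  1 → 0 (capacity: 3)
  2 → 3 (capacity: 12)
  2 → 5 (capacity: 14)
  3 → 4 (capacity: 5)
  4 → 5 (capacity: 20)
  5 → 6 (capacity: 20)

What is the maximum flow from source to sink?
Maximum flow = 15

Max flow: 15

Flow assignment:
  0 → 1: 10/10
  0 → 3: 5/18
  1 → 2: 10/10
  2 → 5: 10/14
  3 → 4: 5/5
  4 → 5: 5/20
  5 → 6: 15/20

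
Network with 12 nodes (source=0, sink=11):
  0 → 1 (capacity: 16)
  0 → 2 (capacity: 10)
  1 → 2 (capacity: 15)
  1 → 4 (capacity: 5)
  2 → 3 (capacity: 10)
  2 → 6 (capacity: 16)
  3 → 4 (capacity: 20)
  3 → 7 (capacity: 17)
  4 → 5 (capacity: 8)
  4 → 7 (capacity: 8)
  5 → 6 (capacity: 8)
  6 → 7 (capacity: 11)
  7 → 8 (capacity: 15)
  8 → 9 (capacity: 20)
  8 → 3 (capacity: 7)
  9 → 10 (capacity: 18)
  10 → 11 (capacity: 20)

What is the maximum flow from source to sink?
Maximum flow = 15

Max flow: 15

Flow assignment:
  0 → 1: 15/16
  1 → 2: 11/15
  1 → 4: 4/5
  2 → 6: 11/16
  4 → 7: 4/8
  6 → 7: 11/11
  7 → 8: 15/15
  8 → 9: 15/20
  9 → 10: 15/18
  10 → 11: 15/20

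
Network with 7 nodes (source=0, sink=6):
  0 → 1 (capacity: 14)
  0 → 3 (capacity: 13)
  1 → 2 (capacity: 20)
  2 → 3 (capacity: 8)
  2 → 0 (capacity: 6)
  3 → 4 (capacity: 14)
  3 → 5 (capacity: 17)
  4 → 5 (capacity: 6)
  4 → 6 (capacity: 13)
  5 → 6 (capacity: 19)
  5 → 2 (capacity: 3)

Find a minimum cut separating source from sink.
Min cut value = 21, edges: (0,3), (2,3)

Min cut value: 21
Partition: S = [0, 1, 2], T = [3, 4, 5, 6]
Cut edges: (0,3), (2,3)

By max-flow min-cut theorem, max flow = min cut = 21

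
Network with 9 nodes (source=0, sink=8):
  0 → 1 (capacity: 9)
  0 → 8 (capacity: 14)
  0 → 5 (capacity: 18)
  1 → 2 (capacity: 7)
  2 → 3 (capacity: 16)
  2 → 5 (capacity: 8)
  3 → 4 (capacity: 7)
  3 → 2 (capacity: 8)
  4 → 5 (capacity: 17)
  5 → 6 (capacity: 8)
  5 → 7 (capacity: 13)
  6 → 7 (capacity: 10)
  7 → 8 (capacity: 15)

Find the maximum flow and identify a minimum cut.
Max flow = 29, Min cut edges: (0,8), (7,8)

Maximum flow: 29
Minimum cut: (0,8), (7,8)
Partition: S = [0, 1, 2, 3, 4, 5, 6, 7], T = [8]

Max-flow min-cut theorem verified: both equal 29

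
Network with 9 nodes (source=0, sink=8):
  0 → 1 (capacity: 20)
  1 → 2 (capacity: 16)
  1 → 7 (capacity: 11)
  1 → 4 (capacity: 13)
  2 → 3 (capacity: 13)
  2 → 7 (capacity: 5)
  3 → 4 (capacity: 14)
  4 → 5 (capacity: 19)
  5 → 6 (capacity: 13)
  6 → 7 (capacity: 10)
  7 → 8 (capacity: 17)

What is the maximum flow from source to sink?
Maximum flow = 17

Max flow: 17

Flow assignment:
  0 → 1: 17/20
  1 → 2: 5/16
  1 → 7: 8/11
  1 → 4: 4/13
  2 → 7: 5/5
  4 → 5: 4/19
  5 → 6: 4/13
  6 → 7: 4/10
  7 → 8: 17/17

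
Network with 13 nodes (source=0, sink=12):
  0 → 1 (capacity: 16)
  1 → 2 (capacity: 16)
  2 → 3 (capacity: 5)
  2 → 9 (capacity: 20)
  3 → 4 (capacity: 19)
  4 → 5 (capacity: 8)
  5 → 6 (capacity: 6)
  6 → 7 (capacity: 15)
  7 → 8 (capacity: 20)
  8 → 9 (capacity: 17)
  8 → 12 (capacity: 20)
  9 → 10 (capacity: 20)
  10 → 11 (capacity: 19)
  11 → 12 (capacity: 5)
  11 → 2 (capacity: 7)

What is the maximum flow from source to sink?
Maximum flow = 10

Max flow: 10

Flow assignment:
  0 → 1: 10/16
  1 → 2: 10/16
  2 → 3: 5/5
  2 → 9: 5/20
  3 → 4: 5/19
  4 → 5: 5/8
  5 → 6: 5/6
  6 → 7: 5/15
  7 → 8: 5/20
  8 → 12: 5/20
  9 → 10: 5/20
  10 → 11: 5/19
  11 → 12: 5/5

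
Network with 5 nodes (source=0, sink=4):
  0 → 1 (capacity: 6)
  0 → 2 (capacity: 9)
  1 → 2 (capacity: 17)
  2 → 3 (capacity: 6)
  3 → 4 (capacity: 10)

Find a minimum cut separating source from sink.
Min cut value = 6, edges: (2,3)

Min cut value: 6
Partition: S = [0, 1, 2], T = [3, 4]
Cut edges: (2,3)

By max-flow min-cut theorem, max flow = min cut = 6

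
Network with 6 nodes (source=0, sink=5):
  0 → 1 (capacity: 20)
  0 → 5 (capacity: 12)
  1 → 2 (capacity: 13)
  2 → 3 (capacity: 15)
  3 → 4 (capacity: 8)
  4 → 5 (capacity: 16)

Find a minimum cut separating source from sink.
Min cut value = 20, edges: (0,5), (3,4)

Min cut value: 20
Partition: S = [0, 1, 2, 3], T = [4, 5]
Cut edges: (0,5), (3,4)

By max-flow min-cut theorem, max flow = min cut = 20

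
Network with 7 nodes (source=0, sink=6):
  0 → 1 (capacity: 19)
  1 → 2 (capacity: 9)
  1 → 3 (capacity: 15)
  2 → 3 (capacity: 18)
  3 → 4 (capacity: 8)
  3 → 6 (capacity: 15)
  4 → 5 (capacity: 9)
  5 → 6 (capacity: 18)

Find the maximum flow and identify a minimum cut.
Max flow = 19, Min cut edges: (0,1)

Maximum flow: 19
Minimum cut: (0,1)
Partition: S = [0], T = [1, 2, 3, 4, 5, 6]

Max-flow min-cut theorem verified: both equal 19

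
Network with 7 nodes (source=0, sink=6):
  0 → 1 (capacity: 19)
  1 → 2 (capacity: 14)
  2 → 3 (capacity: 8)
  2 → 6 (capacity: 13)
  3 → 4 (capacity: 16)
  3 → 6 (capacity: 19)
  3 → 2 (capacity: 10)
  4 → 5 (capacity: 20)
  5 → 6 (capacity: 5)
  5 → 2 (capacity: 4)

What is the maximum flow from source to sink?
Maximum flow = 14

Max flow: 14

Flow assignment:
  0 → 1: 14/19
  1 → 2: 14/14
  2 → 3: 1/8
  2 → 6: 13/13
  3 → 6: 1/19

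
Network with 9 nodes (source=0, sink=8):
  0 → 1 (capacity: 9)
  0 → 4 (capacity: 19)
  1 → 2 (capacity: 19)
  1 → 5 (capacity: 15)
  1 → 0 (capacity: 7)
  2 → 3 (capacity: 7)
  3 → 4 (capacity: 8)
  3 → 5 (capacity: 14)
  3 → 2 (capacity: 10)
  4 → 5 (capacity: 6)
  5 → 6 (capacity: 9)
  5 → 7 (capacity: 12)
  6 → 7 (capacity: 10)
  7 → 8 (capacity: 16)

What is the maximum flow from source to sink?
Maximum flow = 15

Max flow: 15

Flow assignment:
  0 → 1: 9/9
  0 → 4: 6/19
  1 → 5: 9/15
  4 → 5: 6/6
  5 → 6: 3/9
  5 → 7: 12/12
  6 → 7: 3/10
  7 → 8: 15/16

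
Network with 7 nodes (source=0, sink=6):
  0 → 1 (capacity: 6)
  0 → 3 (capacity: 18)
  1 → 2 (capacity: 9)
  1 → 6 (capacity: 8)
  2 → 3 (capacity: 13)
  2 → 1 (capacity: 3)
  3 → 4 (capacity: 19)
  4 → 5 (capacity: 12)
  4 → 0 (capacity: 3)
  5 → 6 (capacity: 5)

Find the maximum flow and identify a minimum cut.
Max flow = 11, Min cut edges: (0,1), (5,6)

Maximum flow: 11
Minimum cut: (0,1), (5,6)
Partition: S = [0, 3, 4, 5], T = [1, 2, 6]

Max-flow min-cut theorem verified: both equal 11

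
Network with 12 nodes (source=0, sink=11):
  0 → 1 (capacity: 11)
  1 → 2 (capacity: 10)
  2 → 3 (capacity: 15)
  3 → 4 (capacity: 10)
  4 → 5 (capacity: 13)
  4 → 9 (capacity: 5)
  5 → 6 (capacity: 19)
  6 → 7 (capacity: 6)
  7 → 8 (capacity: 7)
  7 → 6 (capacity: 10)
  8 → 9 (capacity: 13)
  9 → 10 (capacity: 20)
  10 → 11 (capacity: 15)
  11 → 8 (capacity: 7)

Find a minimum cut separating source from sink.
Min cut value = 10, edges: (3,4)

Min cut value: 10
Partition: S = [0, 1, 2, 3], T = [4, 5, 6, 7, 8, 9, 10, 11]
Cut edges: (3,4)

By max-flow min-cut theorem, max flow = min cut = 10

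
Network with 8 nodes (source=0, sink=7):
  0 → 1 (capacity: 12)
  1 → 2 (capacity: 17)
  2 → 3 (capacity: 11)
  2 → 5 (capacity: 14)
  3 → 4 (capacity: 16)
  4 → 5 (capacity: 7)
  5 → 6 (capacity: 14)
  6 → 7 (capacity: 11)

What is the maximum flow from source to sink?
Maximum flow = 11

Max flow: 11

Flow assignment:
  0 → 1: 11/12
  1 → 2: 11/17
  2 → 5: 11/14
  5 → 6: 11/14
  6 → 7: 11/11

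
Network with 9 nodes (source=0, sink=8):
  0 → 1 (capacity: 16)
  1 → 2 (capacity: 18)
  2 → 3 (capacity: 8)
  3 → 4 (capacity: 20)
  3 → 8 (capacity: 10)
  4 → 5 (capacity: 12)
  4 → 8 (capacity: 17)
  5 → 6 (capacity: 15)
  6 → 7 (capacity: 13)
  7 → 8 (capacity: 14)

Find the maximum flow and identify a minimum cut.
Max flow = 8, Min cut edges: (2,3)

Maximum flow: 8
Minimum cut: (2,3)
Partition: S = [0, 1, 2], T = [3, 4, 5, 6, 7, 8]

Max-flow min-cut theorem verified: both equal 8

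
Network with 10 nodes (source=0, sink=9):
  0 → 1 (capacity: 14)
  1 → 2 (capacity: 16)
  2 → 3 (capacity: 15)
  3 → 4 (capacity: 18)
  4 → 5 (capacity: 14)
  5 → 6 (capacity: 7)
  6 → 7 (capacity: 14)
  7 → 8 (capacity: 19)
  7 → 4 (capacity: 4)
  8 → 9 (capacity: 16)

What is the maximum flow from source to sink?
Maximum flow = 7

Max flow: 7

Flow assignment:
  0 → 1: 7/14
  1 → 2: 7/16
  2 → 3: 7/15
  3 → 4: 7/18
  4 → 5: 7/14
  5 → 6: 7/7
  6 → 7: 7/14
  7 → 8: 7/19
  8 → 9: 7/16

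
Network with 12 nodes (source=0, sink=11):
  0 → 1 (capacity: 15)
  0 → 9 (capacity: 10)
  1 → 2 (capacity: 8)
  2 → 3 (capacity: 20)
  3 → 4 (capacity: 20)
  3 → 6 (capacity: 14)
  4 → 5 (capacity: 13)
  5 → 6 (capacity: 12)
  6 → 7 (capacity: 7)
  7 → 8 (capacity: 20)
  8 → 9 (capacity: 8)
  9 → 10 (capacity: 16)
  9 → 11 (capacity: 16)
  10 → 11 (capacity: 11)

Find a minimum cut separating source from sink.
Min cut value = 17, edges: (0,9), (6,7)

Min cut value: 17
Partition: S = [0, 1, 2, 3, 4, 5, 6], T = [7, 8, 9, 10, 11]
Cut edges: (0,9), (6,7)

By max-flow min-cut theorem, max flow = min cut = 17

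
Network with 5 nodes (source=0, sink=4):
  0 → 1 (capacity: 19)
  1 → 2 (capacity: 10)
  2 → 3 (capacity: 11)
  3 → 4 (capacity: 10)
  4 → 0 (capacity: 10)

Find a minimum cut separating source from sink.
Min cut value = 10, edges: (3,4)

Min cut value: 10
Partition: S = [0, 1, 2, 3], T = [4]
Cut edges: (3,4)

By max-flow min-cut theorem, max flow = min cut = 10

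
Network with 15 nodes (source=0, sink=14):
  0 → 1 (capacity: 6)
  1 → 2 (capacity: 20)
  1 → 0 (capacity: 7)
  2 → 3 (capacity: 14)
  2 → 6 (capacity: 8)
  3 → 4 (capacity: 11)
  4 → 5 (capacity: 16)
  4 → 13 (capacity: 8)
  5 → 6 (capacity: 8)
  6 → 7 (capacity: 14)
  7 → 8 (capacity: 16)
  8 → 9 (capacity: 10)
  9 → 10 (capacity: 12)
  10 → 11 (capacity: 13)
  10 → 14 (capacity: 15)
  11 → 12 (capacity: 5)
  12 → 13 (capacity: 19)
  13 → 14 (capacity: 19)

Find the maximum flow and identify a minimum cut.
Max flow = 6, Min cut edges: (0,1)

Maximum flow: 6
Minimum cut: (0,1)
Partition: S = [0], T = [1, 2, 3, 4, 5, 6, 7, 8, 9, 10, 11, 12, 13, 14]

Max-flow min-cut theorem verified: both equal 6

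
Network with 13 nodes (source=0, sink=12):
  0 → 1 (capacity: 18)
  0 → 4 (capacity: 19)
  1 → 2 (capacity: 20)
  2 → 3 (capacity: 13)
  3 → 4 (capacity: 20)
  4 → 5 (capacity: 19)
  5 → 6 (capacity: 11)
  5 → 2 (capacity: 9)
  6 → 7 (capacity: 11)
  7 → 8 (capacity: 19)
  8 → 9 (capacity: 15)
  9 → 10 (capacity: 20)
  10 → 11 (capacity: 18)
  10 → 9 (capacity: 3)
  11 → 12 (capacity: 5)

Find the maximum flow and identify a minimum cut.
Max flow = 5, Min cut edges: (11,12)

Maximum flow: 5
Minimum cut: (11,12)
Partition: S = [0, 1, 2, 3, 4, 5, 6, 7, 8, 9, 10, 11], T = [12]

Max-flow min-cut theorem verified: both equal 5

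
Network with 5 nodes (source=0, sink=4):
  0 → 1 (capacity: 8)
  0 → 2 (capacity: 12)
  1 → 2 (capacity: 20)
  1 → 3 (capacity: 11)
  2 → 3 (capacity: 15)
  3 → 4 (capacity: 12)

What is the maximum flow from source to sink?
Maximum flow = 12

Max flow: 12

Flow assignment:
  0 → 2: 12/12
  2 → 3: 12/15
  3 → 4: 12/12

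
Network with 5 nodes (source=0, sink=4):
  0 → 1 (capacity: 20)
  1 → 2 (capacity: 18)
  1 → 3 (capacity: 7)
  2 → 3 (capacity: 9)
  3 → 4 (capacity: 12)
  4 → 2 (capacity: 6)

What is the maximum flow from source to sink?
Maximum flow = 12

Max flow: 12

Flow assignment:
  0 → 1: 12/20
  1 → 2: 9/18
  1 → 3: 3/7
  2 → 3: 9/9
  3 → 4: 12/12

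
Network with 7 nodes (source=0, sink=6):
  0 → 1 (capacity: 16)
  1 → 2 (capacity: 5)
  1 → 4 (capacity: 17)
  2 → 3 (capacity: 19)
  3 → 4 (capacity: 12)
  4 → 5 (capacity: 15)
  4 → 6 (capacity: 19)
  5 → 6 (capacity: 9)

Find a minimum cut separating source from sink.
Min cut value = 16, edges: (0,1)

Min cut value: 16
Partition: S = [0], T = [1, 2, 3, 4, 5, 6]
Cut edges: (0,1)

By max-flow min-cut theorem, max flow = min cut = 16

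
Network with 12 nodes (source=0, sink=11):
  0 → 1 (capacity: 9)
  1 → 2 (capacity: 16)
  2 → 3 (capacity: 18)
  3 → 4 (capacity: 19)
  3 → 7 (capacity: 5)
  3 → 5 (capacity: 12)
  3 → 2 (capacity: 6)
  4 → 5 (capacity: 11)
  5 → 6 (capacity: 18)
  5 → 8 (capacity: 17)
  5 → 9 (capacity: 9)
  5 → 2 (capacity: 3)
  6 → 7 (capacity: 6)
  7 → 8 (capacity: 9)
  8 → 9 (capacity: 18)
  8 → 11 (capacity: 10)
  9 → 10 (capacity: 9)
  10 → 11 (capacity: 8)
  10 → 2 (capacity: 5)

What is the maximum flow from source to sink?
Maximum flow = 9

Max flow: 9

Flow assignment:
  0 → 1: 9/9
  1 → 2: 9/16
  2 → 3: 9/18
  3 → 7: 5/5
  3 → 5: 4/12
  5 → 8: 4/17
  7 → 8: 5/9
  8 → 11: 9/10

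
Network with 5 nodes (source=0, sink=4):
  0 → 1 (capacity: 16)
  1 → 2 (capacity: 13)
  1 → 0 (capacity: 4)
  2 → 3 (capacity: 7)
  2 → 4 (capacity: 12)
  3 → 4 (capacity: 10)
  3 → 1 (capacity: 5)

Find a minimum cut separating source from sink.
Min cut value = 13, edges: (1,2)

Min cut value: 13
Partition: S = [0, 1], T = [2, 3, 4]
Cut edges: (1,2)

By max-flow min-cut theorem, max flow = min cut = 13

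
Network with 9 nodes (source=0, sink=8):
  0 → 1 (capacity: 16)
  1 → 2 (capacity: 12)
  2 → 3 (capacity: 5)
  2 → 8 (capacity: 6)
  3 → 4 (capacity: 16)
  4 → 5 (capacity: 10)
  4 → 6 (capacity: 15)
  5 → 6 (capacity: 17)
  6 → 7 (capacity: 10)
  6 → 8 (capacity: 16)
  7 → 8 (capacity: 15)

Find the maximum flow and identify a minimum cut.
Max flow = 11, Min cut edges: (2,3), (2,8)

Maximum flow: 11
Minimum cut: (2,3), (2,8)
Partition: S = [0, 1, 2], T = [3, 4, 5, 6, 7, 8]

Max-flow min-cut theorem verified: both equal 11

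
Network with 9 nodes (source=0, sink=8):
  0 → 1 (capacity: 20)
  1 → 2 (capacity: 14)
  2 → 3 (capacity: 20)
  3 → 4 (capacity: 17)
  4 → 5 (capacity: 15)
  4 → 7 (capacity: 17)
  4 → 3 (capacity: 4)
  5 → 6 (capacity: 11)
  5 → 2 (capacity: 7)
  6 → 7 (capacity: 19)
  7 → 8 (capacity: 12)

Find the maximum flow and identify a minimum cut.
Max flow = 12, Min cut edges: (7,8)

Maximum flow: 12
Minimum cut: (7,8)
Partition: S = [0, 1, 2, 3, 4, 5, 6, 7], T = [8]

Max-flow min-cut theorem verified: both equal 12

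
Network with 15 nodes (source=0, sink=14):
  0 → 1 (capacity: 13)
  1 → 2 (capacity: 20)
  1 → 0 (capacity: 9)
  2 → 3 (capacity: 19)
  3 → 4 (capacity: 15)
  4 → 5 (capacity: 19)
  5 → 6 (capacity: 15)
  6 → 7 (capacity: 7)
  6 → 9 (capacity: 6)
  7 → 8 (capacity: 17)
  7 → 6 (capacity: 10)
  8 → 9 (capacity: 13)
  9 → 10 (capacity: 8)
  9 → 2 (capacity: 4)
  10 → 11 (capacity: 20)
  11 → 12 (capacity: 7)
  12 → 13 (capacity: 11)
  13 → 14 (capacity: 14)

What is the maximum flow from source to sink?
Maximum flow = 7

Max flow: 7

Flow assignment:
  0 → 1: 7/13
  1 → 2: 7/20
  2 → 3: 11/19
  3 → 4: 11/15
  4 → 5: 11/19
  5 → 6: 11/15
  6 → 7: 5/7
  6 → 9: 6/6
  7 → 8: 5/17
  8 → 9: 5/13
  9 → 10: 7/8
  9 → 2: 4/4
  10 → 11: 7/20
  11 → 12: 7/7
  12 → 13: 7/11
  13 → 14: 7/14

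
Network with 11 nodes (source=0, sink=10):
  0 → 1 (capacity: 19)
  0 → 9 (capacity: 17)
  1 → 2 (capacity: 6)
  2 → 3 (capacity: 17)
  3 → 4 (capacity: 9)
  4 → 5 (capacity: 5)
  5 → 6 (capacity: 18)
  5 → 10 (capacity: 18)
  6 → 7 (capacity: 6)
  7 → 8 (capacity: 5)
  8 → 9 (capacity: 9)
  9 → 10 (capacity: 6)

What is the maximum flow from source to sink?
Maximum flow = 11

Max flow: 11

Flow assignment:
  0 → 1: 5/19
  0 → 9: 6/17
  1 → 2: 5/6
  2 → 3: 5/17
  3 → 4: 5/9
  4 → 5: 5/5
  5 → 10: 5/18
  9 → 10: 6/6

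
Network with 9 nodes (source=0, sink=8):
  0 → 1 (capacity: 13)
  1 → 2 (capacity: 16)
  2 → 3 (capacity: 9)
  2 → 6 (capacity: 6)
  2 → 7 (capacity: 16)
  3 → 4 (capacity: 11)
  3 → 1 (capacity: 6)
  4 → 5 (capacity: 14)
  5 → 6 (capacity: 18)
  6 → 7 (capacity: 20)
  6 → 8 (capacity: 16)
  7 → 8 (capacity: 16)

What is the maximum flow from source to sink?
Maximum flow = 13

Max flow: 13

Flow assignment:
  0 → 1: 13/13
  1 → 2: 13/16
  2 → 6: 6/6
  2 → 7: 7/16
  6 → 8: 6/16
  7 → 8: 7/16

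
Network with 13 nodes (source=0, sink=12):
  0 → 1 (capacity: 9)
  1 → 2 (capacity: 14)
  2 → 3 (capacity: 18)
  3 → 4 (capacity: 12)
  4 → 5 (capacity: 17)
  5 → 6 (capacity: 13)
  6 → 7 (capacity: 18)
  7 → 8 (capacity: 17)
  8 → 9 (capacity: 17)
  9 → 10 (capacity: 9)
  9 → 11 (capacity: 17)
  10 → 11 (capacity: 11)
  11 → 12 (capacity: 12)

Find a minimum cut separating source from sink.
Min cut value = 9, edges: (0,1)

Min cut value: 9
Partition: S = [0], T = [1, 2, 3, 4, 5, 6, 7, 8, 9, 10, 11, 12]
Cut edges: (0,1)

By max-flow min-cut theorem, max flow = min cut = 9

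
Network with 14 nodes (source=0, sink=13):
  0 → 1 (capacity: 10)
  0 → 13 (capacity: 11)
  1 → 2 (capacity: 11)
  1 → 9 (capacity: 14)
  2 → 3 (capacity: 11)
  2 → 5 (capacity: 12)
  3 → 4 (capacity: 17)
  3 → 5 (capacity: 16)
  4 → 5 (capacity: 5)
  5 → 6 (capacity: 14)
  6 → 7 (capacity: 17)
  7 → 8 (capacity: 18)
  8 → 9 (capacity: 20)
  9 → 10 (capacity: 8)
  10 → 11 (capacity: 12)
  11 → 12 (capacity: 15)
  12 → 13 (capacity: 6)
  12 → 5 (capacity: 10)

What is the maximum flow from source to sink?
Maximum flow = 17

Max flow: 17

Flow assignment:
  0 → 1: 6/10
  0 → 13: 11/11
  1 → 9: 6/14
  9 → 10: 6/8
  10 → 11: 6/12
  11 → 12: 6/15
  12 → 13: 6/6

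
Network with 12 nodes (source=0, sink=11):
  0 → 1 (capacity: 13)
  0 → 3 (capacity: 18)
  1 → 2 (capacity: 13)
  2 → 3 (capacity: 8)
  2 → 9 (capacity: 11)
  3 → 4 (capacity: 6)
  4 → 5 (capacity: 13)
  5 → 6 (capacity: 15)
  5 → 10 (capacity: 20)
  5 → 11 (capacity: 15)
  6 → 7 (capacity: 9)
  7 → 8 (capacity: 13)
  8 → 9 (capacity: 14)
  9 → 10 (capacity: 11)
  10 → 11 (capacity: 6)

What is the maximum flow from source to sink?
Maximum flow = 12

Max flow: 12

Flow assignment:
  0 → 1: 6/13
  0 → 3: 6/18
  1 → 2: 6/13
  2 → 9: 6/11
  3 → 4: 6/6
  4 → 5: 6/13
  5 → 11: 6/15
  9 → 10: 6/11
  10 → 11: 6/6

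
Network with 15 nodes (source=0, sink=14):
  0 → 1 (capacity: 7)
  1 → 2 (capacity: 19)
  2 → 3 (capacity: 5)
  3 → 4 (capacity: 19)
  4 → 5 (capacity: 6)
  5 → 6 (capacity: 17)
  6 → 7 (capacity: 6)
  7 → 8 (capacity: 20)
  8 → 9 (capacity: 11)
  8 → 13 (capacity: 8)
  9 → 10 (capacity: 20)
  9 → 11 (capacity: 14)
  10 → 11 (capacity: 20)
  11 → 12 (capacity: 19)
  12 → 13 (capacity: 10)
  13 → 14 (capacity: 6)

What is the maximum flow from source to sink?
Maximum flow = 5

Max flow: 5

Flow assignment:
  0 → 1: 5/7
  1 → 2: 5/19
  2 → 3: 5/5
  3 → 4: 5/19
  4 → 5: 5/6
  5 → 6: 5/17
  6 → 7: 5/6
  7 → 8: 5/20
  8 → 13: 5/8
  13 → 14: 5/6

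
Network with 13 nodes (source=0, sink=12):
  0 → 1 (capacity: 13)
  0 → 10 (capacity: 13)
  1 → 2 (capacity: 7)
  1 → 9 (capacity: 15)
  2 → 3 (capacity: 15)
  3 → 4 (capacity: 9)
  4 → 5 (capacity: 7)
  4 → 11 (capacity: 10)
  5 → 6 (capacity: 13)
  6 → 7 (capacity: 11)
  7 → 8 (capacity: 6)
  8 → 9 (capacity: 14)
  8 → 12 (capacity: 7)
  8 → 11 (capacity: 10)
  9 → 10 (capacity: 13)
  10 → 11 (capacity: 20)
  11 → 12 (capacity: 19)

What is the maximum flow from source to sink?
Maximum flow = 25

Max flow: 25

Flow assignment:
  0 → 1: 13/13
  0 → 10: 12/13
  1 → 2: 7/7
  1 → 9: 6/15
  2 → 3: 7/15
  3 → 4: 7/9
  4 → 5: 6/7
  4 → 11: 1/10
  5 → 6: 6/13
  6 → 7: 6/11
  7 → 8: 6/6
  8 → 12: 6/7
  9 → 10: 6/13
  10 → 11: 18/20
  11 → 12: 19/19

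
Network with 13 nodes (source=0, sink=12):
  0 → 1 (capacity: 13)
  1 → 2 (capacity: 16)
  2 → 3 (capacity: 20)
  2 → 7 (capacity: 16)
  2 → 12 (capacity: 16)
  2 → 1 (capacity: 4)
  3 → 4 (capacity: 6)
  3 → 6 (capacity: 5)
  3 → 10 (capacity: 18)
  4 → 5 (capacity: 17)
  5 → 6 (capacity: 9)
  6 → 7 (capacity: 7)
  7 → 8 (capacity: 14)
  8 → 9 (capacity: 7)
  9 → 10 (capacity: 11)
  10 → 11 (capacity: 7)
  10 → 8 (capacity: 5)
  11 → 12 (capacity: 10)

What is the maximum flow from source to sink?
Maximum flow = 13

Max flow: 13

Flow assignment:
  0 → 1: 13/13
  1 → 2: 13/16
  2 → 12: 13/16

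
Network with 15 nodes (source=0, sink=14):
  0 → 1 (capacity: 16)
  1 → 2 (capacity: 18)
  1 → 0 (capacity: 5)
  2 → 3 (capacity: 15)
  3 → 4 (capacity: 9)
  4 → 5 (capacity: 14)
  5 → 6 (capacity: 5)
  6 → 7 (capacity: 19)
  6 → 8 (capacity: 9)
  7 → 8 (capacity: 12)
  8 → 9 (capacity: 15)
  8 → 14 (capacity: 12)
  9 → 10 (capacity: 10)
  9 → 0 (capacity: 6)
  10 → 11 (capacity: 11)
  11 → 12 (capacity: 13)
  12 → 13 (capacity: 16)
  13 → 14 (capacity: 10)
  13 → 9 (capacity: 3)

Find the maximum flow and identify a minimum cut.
Max flow = 5, Min cut edges: (5,6)

Maximum flow: 5
Minimum cut: (5,6)
Partition: S = [0, 1, 2, 3, 4, 5], T = [6, 7, 8, 9, 10, 11, 12, 13, 14]

Max-flow min-cut theorem verified: both equal 5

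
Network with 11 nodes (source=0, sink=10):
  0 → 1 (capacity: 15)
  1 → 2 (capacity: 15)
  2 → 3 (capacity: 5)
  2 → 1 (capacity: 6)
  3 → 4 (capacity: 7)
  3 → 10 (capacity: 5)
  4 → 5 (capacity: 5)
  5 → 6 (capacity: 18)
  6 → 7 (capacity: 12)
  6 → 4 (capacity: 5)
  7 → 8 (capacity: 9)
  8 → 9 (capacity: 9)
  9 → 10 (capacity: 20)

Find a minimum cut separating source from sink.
Min cut value = 5, edges: (2,3)

Min cut value: 5
Partition: S = [0, 1, 2], T = [3, 4, 5, 6, 7, 8, 9, 10]
Cut edges: (2,3)

By max-flow min-cut theorem, max flow = min cut = 5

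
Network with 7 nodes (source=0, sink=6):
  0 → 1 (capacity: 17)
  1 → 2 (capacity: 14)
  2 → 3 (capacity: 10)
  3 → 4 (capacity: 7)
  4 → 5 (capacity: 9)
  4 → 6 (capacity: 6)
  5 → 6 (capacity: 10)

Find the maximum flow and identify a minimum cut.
Max flow = 7, Min cut edges: (3,4)

Maximum flow: 7
Minimum cut: (3,4)
Partition: S = [0, 1, 2, 3], T = [4, 5, 6]

Max-flow min-cut theorem verified: both equal 7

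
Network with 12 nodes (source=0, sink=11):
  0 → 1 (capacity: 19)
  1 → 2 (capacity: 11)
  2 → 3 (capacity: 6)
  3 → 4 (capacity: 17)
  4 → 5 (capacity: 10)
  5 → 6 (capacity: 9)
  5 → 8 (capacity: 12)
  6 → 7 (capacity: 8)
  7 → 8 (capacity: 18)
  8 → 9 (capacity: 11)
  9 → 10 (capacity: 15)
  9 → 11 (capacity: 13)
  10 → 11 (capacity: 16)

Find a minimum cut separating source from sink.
Min cut value = 6, edges: (2,3)

Min cut value: 6
Partition: S = [0, 1, 2], T = [3, 4, 5, 6, 7, 8, 9, 10, 11]
Cut edges: (2,3)

By max-flow min-cut theorem, max flow = min cut = 6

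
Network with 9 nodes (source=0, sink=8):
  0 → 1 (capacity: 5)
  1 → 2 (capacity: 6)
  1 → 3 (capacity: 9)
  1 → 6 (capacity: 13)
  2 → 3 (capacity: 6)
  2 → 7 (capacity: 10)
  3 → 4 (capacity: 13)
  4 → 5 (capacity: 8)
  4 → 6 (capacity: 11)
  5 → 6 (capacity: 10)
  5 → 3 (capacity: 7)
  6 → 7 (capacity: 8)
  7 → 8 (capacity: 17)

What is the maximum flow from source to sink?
Maximum flow = 5

Max flow: 5

Flow assignment:
  0 → 1: 5/5
  1 → 2: 5/6
  2 → 7: 5/10
  7 → 8: 5/17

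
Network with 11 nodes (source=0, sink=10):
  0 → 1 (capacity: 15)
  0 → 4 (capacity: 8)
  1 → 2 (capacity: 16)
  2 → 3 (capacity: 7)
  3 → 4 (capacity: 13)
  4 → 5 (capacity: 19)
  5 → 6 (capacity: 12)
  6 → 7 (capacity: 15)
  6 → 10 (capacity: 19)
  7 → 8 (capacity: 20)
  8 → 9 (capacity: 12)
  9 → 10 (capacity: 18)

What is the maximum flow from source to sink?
Maximum flow = 12

Max flow: 12

Flow assignment:
  0 → 1: 7/15
  0 → 4: 5/8
  1 → 2: 7/16
  2 → 3: 7/7
  3 → 4: 7/13
  4 → 5: 12/19
  5 → 6: 12/12
  6 → 10: 12/19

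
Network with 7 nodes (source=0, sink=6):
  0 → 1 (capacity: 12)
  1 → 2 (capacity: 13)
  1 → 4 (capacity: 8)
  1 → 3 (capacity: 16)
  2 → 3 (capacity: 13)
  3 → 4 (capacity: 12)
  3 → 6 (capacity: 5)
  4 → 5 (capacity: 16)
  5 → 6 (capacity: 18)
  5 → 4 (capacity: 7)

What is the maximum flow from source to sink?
Maximum flow = 12

Max flow: 12

Flow assignment:
  0 → 1: 12/12
  1 → 4: 7/8
  1 → 3: 5/16
  3 → 6: 5/5
  4 → 5: 7/16
  5 → 6: 7/18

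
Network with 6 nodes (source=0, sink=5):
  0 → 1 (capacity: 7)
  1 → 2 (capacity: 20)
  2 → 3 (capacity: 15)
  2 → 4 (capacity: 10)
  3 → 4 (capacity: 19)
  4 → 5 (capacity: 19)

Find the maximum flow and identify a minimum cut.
Max flow = 7, Min cut edges: (0,1)

Maximum flow: 7
Minimum cut: (0,1)
Partition: S = [0], T = [1, 2, 3, 4, 5]

Max-flow min-cut theorem verified: both equal 7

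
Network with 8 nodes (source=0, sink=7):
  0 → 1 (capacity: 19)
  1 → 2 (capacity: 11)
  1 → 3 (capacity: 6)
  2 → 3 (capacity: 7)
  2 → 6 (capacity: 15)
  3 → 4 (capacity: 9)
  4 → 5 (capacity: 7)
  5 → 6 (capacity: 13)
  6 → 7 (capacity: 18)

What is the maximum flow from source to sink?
Maximum flow = 17

Max flow: 17

Flow assignment:
  0 → 1: 17/19
  1 → 2: 11/11
  1 → 3: 6/6
  2 → 6: 11/15
  3 → 4: 6/9
  4 → 5: 6/7
  5 → 6: 6/13
  6 → 7: 17/18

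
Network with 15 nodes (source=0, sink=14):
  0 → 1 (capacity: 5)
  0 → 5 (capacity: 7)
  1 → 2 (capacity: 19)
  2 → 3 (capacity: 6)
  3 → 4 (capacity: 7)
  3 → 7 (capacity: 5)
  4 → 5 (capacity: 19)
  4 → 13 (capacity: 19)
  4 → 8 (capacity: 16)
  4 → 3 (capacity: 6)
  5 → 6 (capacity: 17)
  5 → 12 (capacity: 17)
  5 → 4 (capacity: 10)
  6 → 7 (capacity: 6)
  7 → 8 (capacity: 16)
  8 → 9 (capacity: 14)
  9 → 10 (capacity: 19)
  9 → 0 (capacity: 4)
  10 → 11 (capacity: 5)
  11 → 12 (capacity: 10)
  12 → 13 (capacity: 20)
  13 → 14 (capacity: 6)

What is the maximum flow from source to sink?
Maximum flow = 6

Max flow: 6

Flow assignment:
  0 → 1: 5/5
  0 → 5: 1/7
  1 → 2: 5/19
  2 → 3: 5/6
  3 → 4: 5/7
  4 → 13: 6/19
  5 → 4: 1/10
  13 → 14: 6/6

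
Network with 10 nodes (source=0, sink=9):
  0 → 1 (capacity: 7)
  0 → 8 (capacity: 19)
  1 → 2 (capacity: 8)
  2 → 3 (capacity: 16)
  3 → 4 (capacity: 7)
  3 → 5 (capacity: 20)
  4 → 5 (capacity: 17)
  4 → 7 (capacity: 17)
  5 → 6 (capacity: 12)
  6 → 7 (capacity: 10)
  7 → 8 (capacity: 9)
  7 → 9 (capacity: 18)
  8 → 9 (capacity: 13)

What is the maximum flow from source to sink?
Maximum flow = 20

Max flow: 20

Flow assignment:
  0 → 1: 7/7
  0 → 8: 13/19
  1 → 2: 7/8
  2 → 3: 7/16
  3 → 4: 7/7
  4 → 7: 7/17
  7 → 9: 7/18
  8 → 9: 13/13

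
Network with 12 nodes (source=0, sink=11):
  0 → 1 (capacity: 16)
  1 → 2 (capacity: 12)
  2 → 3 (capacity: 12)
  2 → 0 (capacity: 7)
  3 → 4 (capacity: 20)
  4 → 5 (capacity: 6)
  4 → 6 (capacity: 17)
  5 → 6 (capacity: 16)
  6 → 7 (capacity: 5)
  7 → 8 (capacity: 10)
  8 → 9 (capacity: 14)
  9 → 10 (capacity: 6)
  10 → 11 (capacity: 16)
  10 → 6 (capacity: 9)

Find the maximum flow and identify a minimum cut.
Max flow = 5, Min cut edges: (6,7)

Maximum flow: 5
Minimum cut: (6,7)
Partition: S = [0, 1, 2, 3, 4, 5, 6], T = [7, 8, 9, 10, 11]

Max-flow min-cut theorem verified: both equal 5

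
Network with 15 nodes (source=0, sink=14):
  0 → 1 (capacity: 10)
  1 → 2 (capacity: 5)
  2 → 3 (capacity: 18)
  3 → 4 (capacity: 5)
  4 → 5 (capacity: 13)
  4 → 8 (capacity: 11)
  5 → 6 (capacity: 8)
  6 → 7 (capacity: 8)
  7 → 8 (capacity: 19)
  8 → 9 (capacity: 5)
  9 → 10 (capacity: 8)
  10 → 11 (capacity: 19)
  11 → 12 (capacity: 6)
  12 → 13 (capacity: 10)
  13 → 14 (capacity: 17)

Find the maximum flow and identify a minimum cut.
Max flow = 5, Min cut edges: (8,9)

Maximum flow: 5
Minimum cut: (8,9)
Partition: S = [0, 1, 2, 3, 4, 5, 6, 7, 8], T = [9, 10, 11, 12, 13, 14]

Max-flow min-cut theorem verified: both equal 5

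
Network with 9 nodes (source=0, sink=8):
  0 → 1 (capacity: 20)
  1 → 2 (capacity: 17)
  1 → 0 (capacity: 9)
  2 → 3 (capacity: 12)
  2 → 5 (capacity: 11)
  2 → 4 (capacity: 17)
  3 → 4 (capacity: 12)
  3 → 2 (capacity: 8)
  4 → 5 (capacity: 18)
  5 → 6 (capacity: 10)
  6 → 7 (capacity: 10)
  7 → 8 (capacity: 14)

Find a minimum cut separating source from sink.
Min cut value = 10, edges: (6,7)

Min cut value: 10
Partition: S = [0, 1, 2, 3, 4, 5, 6], T = [7, 8]
Cut edges: (6,7)

By max-flow min-cut theorem, max flow = min cut = 10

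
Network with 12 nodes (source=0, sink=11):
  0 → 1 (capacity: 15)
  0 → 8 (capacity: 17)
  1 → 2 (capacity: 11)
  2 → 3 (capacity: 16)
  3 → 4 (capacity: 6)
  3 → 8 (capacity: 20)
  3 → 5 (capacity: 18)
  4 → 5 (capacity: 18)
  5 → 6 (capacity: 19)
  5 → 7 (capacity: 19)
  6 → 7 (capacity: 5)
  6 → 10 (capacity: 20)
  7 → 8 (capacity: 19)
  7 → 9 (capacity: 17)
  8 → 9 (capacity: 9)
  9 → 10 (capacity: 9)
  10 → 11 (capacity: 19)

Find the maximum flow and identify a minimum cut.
Max flow = 19, Min cut edges: (10,11)

Maximum flow: 19
Minimum cut: (10,11)
Partition: S = [0, 1, 2, 3, 4, 5, 6, 7, 8, 9, 10], T = [11]

Max-flow min-cut theorem verified: both equal 19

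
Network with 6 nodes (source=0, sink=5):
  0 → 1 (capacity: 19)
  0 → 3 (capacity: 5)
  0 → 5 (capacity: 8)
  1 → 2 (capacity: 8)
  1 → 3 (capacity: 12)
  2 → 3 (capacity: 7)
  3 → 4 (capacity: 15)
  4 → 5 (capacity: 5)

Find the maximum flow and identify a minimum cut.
Max flow = 13, Min cut edges: (0,5), (4,5)

Maximum flow: 13
Minimum cut: (0,5), (4,5)
Partition: S = [0, 1, 2, 3, 4], T = [5]

Max-flow min-cut theorem verified: both equal 13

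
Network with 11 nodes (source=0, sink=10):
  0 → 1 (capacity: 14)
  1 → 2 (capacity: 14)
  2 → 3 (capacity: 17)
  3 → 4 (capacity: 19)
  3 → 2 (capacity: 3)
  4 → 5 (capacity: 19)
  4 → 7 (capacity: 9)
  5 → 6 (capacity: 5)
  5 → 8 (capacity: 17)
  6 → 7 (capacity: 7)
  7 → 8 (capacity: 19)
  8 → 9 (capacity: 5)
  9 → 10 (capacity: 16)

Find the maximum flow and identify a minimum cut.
Max flow = 5, Min cut edges: (8,9)

Maximum flow: 5
Minimum cut: (8,9)
Partition: S = [0, 1, 2, 3, 4, 5, 6, 7, 8], T = [9, 10]

Max-flow min-cut theorem verified: both equal 5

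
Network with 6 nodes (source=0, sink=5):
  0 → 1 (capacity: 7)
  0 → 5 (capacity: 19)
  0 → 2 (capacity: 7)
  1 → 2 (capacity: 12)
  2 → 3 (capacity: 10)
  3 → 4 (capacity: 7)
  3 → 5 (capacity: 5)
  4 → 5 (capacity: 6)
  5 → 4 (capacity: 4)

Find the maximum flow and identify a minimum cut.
Max flow = 29, Min cut edges: (0,5), (2,3)

Maximum flow: 29
Minimum cut: (0,5), (2,3)
Partition: S = [0, 1, 2], T = [3, 4, 5]

Max-flow min-cut theorem verified: both equal 29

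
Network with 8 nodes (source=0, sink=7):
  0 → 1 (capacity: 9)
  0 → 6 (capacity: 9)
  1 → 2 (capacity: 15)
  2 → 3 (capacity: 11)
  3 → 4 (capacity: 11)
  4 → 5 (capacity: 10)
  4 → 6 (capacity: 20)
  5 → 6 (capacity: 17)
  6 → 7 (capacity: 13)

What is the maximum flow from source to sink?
Maximum flow = 13

Max flow: 13

Flow assignment:
  0 → 1: 9/9
  0 → 6: 4/9
  1 → 2: 9/15
  2 → 3: 9/11
  3 → 4: 9/11
  4 → 6: 9/20
  6 → 7: 13/13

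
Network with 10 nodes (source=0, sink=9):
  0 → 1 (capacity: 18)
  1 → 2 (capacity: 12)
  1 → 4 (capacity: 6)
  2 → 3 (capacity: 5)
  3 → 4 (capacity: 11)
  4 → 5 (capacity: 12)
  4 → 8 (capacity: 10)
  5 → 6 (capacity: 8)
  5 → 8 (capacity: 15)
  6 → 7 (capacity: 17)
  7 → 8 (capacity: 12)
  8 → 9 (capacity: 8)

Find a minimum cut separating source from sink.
Min cut value = 8, edges: (8,9)

Min cut value: 8
Partition: S = [0, 1, 2, 3, 4, 5, 6, 7, 8], T = [9]
Cut edges: (8,9)

By max-flow min-cut theorem, max flow = min cut = 8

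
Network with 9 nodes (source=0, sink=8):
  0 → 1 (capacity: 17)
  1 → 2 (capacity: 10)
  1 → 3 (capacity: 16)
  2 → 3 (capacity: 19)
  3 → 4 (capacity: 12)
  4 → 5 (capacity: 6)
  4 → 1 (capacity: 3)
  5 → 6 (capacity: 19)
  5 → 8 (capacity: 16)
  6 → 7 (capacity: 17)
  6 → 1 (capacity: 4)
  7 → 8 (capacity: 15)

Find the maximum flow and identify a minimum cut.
Max flow = 6, Min cut edges: (4,5)

Maximum flow: 6
Minimum cut: (4,5)
Partition: S = [0, 1, 2, 3, 4], T = [5, 6, 7, 8]

Max-flow min-cut theorem verified: both equal 6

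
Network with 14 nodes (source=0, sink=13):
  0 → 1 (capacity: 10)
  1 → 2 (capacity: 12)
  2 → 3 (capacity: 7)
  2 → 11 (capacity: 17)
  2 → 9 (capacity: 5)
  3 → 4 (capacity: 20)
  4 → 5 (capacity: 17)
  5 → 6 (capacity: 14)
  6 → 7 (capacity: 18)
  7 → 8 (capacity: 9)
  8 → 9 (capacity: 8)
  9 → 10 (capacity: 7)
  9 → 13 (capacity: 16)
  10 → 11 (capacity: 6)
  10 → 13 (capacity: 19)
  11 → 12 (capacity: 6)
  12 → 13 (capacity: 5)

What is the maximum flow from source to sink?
Maximum flow = 10

Max flow: 10

Flow assignment:
  0 → 1: 10/10
  1 → 2: 10/12
  2 → 11: 5/17
  2 → 9: 5/5
  9 → 13: 5/16
  11 → 12: 5/6
  12 → 13: 5/5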